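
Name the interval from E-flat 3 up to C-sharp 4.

A6

E to C spans six letter names (E-F-G-A-B-C): a sixth.
A major sixth would be 9 semitones; Eb3 to C#4 is 10, one semitone wider, so the interval is augmented.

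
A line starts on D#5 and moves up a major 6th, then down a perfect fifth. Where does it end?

Up a major sixth from D#5: B#5 (9 semitones up).
B#5 down a perfect fifth → E#5 (7 semitones).

E#5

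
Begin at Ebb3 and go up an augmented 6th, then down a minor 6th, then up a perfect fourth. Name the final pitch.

A3

Up an augmented sixth from Ebb3: C4 (10 semitones up).
Down a minor sixth from C4: E3 (8 semitones down).
E3 up a perfect fourth → A3 (5 semitones).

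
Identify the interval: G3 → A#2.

Descending from G3 to A#2 is the same interval as ascending A#2 to G3.
A to G spans seven letter names (A-B-C-D-E-F-G), so the interval is some kind of seventh.
A major seventh would be 11 semitones; A#2 to G3 is 9, two semitones narrower, so the interval is diminished.

diminished seventh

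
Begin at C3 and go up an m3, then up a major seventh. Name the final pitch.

C3 up a minor third → Eb3 (3 semitones).
Up a major seventh from Eb3: D4 (11 semitones up).

D4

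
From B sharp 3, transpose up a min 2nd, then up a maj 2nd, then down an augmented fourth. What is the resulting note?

A 3

Up a minor second from B#3: C#4 (1 semitone up).
A major second up from C#4 is D#4.
Down an augmented fourth from D#4: A3 (6 semitones down).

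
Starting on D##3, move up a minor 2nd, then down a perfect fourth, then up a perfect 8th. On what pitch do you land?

A minor second up from D##3 is E#3.
E#3 down a perfect fourth → B#2 (5 semitones).
Up a perfect octave from B#2: B#3 (12 semitones up).

B#3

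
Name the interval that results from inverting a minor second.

Inverted interval numbers add to nine, so a second pairs with a seventh (2 + 7 = 9).
Quality inverts too: minor becomes major. That makes the inversion a major seventh.

M7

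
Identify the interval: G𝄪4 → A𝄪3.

minor seventh

Descending from G##4 to A##3 is the same interval as ascending A##3 to G##4.
A to G spans seven letter names (A-B-C-D-E-F-G): a seventh.
At 10 semitones, A##3→G##4 falls one short of a major seventh: minor.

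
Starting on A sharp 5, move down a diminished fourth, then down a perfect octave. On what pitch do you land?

Down a diminished fourth from A#5: E##5 (4 semitones down).
A perfect octave down from E##5 is E##4.

E double-sharp 4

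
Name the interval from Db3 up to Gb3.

D to G spans four letter names (D-E-F-G), so the interval is some kind of fourth.
Db3 to Gb3 is 5 semitones, matching the perfect fourth exactly, so the quality is perfect.

P4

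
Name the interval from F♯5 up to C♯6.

perfect 5th

F to C spans five letter names (F-G-A-B-C) — that makes it a fifth of some quality.
The perfect fifth spans 7 semitones, and F#5 to C#6 is exactly 7 semitones — so this is a perfect fifth.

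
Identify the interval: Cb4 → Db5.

major ninth

C to D spans two letter names (C-D), plus an octave, so the interval is some kind of ninth.
Cb4 to Db5 is 14 semitones, matching the major ninth exactly, so the quality is major.
(Equivalently, a compound major second: a major second plus an octave.)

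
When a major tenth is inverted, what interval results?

minor sixth

First reduce the compound major tenth to its simple form, a major third.
The rule of nine gives the new number: 9 − 3 = 6, so a third becomes a sixth.
Quality inverts too: major becomes minor. That makes the inversion a minor sixth.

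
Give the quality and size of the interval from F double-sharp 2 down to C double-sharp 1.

Descending from F##2 to C##1 is the same interval as ascending C##1 to F##2.
C to F spans four letter names (C-D-E-F), plus an octave — that makes it an eleventh of some quality.
Counting semitones, C##1→F##2 is 17, which is the perfect eleventh.
(Equivalently, a compound perfect fourth: a perfect fourth plus an octave.)

P11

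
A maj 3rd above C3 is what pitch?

E3

The third takes the letter from C up to E.
A major third spans 4 semitones, so from C3 the target pitch is E3.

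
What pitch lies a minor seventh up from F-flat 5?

Seven letter names up from F: E.
Moving 10 semitones up from Fb5 (the size of a minor seventh) reaches Ebb6.

E-double-flat 6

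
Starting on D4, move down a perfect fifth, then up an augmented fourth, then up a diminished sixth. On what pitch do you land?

Ab4

D4 down a perfect fifth → G3 (7 semitones).
An augmented fourth up from G3 is C#4.
C#4 up a diminished sixth → Ab4 (7 semitones).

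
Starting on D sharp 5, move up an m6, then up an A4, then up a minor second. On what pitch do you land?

Up a minor sixth from D#5: B5 (8 semitones up).
Up an augmented fourth from B5: E#6 (6 semitones up).
E#6 up a minor second → F#6 (1 semitone).

F sharp 6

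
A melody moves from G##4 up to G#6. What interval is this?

G to G is the same letter name, plus 2 octaves: a fifteenth.
A perfect fifteenth would be 24 semitones; G##4 to G#6 is 23, one semitone narrower, so the interval is diminished.
(Equivalently, a compound diminished octave: a diminished octave plus an octave.)

diminished fifteenth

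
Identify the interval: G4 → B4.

G to B spans three letter names (G-A-B): a third.
G4 to B4 is 4 semitones, matching the major third exactly, so the quality is major.

major 3rd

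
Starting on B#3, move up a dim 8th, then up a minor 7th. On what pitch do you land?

A diminished octave up from B#3 is B4.
A minor seventh up from B4 is A5.

A5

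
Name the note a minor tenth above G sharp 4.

The tenth's letter: G up three letter names plus an octave → B.
A minor tenth is 15 semitones; 15 semitones up from G#4 gives B5.

B 5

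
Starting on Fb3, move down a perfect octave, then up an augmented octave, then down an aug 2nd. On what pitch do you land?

Fb3 down a perfect octave → Fb2 (12 semitones).
An augmented octave up from Fb2 is F3.
An augmented second down from F3 is Ebb3.

Ebb3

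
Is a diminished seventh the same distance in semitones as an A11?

No

A diminished seventh spans 9 semitones; an augmented eleventh spans 18 semitones. They differ by 9.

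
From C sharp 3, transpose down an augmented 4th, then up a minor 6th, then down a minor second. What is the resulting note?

C#3 down an augmented fourth → G2 (6 semitones).
Up a minor sixth from G2: Eb3 (8 semitones up).
A minor second down from Eb3 is D3.

D 3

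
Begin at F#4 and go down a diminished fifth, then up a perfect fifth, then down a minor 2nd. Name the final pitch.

A diminished fifth down from F#4 is B#3.
B#3 up a perfect fifth → F##4 (7 semitones).
F##4 down a minor second → E##4 (1 semitone).

E##4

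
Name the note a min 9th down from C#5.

B#3

Counting two letter names plus an octave down from C lands on B.
A minor ninth spans 13 semitones, so from C#5 the target pitch is B#3.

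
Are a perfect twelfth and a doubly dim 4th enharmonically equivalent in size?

A perfect twelfth is 19 semitones but a doubly diminished fourth is 3 semitones — different sizes.

No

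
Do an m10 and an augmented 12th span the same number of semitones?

No

A minor tenth is 15 semitones but an augmented twelfth is 20 semitones — different sizes.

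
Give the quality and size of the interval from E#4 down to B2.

Descending from E#4 to B2 is the same interval as ascending B2 to E#4.
B to E spans four letter names (B-C-D-E), plus an octave — that makes it an eleventh of some quality.
B2 to E#4 spans 18 semitones — one semitone wider than the perfect eleventh (17) — giving an augmented eleventh.
(Equivalently, a compound augmented fourth: an augmented fourth plus an octave.)

augmented 11th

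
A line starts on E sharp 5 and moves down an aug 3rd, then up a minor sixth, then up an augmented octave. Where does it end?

E#5 down an augmented third → C5 (5 semitones).
A minor sixth up from C5 is Ab5.
Up an augmented octave from Ab5: A6 (13 semitones up).

A 6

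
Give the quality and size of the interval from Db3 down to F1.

Descending from Db3 to F1 is the same interval as ascending F1 to Db3.
F to D spans six letter names (F-G-A-B-C-D), plus an octave: a thirteenth.
A major thirteenth would be 21 semitones, but F1 to Db3 is 20 — one semitone narrower, making it a minor thirteenth.
(Equivalently, a compound minor sixth: a minor sixth plus an octave.)

minor 13th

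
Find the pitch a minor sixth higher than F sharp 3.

Six letter names up from F: D.
A minor sixth spans 8 semitones, so from F#3 the target pitch is D4.

D 4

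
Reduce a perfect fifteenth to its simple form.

P8

Take out an octave (7 from the number): 15 − 7 = 8.
That makes a perfect fifteenth a compound perfect octave — an octave plus a perfect octave.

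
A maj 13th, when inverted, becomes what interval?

minor third

First reduce the compound major thirteenth to its simple form, a major sixth.
Interval numbers invert to sum to nine: 6 + 3 = 9, so a sixth inverts to a third.
And major becomes minor under inversion, so we get a minor third.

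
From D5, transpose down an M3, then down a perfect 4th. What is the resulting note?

Down a major third from D5: Bb4 (4 semitones down).
A perfect fourth down from Bb4 is F4.

F4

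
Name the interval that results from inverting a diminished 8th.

A1

The rule of nine gives the new number: 9 − 8 = 1, so an octave becomes a unison.
The quality also flips — diminished becomes augmented — giving an augmented unison.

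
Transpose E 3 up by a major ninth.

Counting two letter names plus an octave up from E lands on F.
A major ninth spans 14 semitones, so from E3 the target pitch is F#4.

F-sharp 4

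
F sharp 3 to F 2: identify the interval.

Descending from F#3 to F2 is the same interval as ascending F2 to F#3.
F to F is the same letter name, plus an octave: an octave.
A perfect octave would be 12 semitones; F2 to F#3 is 13, one semitone wider, so the interval is augmented.

augmented octave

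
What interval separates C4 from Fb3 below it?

augmented 5th

Descending from C4 to Fb3 is the same interval as ascending Fb3 to C4.
F to C spans five letter names (F-G-A-B-C) — that makes it a fifth of some quality.
A perfect fifth would be 7 semitones; Fb3 to C4 is 8, one semitone wider, so the interval is augmented.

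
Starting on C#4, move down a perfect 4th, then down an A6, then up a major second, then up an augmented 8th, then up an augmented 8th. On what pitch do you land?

C#4 down a perfect fourth → G#3 (5 semitones).
An augmented sixth down from G#3 is Bb2.
A major second up from Bb2 is C3.
C3 up an augmented octave → C#4 (13 semitones).
C#4 up an augmented octave → C##5 (13 semitones).

C##5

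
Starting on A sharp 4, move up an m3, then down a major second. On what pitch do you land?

B 4

Up a minor third from A#4: C#5 (3 semitones up).
C#5 down a major second → B4 (2 semitones).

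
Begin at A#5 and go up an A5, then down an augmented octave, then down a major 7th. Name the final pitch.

F#4

A#5 up an augmented fifth → E##6 (8 semitones).
Down an augmented octave from E##6: E#5 (13 semitones down).
E#5 down a major seventh → F#4 (11 semitones).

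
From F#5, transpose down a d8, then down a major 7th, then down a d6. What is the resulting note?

Down a diminished octave from F#5: F##4 (11 semitones down).
F##4 down a major seventh → G#3 (11 semitones).
A diminished sixth down from G#3 is B##2.

B##2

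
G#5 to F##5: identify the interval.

minor second

Descending from G#5 to F##5 is the same interval as ascending F##5 to G#5.
F to G spans two letter names (F-G): a second.
A major second would be 2 semitones, but F##5 to G#5 is 1 — one semitone narrower, making it a minor second.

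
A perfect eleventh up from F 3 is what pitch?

B flat 4

The eleventh's letter: F up four letter names plus an octave → B.
A perfect eleventh spans 17 semitones, so from F3 the target pitch is Bb4.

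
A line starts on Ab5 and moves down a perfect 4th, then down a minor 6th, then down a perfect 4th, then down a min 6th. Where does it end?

F#3

Ab5 down a perfect fourth → Eb5 (5 semitones).
A minor sixth down from Eb5 is G4.
A perfect fourth down from G4 is D4.
Down a minor sixth from D4: F#3 (8 semitones down).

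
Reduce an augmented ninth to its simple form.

augmented 2nd

Each octave removed subtracts seven from the number: 9 − 7 = 2.
So an augmented ninth is an octave plus an augmented second. The quality is unchanged.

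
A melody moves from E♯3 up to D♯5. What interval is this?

m14

E to D spans seven letter names (E-F-G-A-B-C-D), plus an octave, so the interval is some kind of fourteenth.
E#3 to D#5 is 22 semitones, a half step short of the major fourteenth (23), so this is minor.
(Equivalently, a compound minor seventh: a minor seventh plus an octave.)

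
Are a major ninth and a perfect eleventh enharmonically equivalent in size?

14 semitones (major ninth) vs 17 semitones (perfect eleventh): not equal.

No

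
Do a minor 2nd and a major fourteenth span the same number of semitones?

1 semitone (minor second) vs 23 semitones (major fourteenth): not equal.

No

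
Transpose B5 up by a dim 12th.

F7

Five letters up from B (plus an octave) reaches F.
A diminished twelfth is 18 semitones; 18 semitones up from B5 gives F7.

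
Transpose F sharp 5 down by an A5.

B flat 4

Five letter names down from F: B.
An augmented fifth is 8 semitones; 8 semitones down from F#5 gives Bb4.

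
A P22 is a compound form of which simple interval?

P8

Take out 2 octaves (14 from the number): 22 − 14 = 8.
That makes a perfect twenty-second a compound perfect octave — 2 octaves plus a perfect octave.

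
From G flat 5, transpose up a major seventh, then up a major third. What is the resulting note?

A major seventh up from Gb5 is F6.
Up a major third from F6: A6 (4 semitones up).

A 6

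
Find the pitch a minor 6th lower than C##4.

E##3

The sixth takes the letter from C down to E.
A minor sixth spans 8 semitones, so from C##4 the target pitch is E##3.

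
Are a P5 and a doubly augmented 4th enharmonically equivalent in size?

A perfect fifth spans 7 semitones, and a doubly augmented fourth also spans 7 semitones — they're enharmonic.

Yes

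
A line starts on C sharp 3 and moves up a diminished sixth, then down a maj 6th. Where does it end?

A diminished sixth up from C#3 is Ab3.
Ab3 down a major sixth → Cb3 (9 semitones).

C flat 3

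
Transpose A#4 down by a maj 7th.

B3

The seventh takes the letter from A down to B.
A major seventh spans 11 semitones, so from A#4 the target pitch is B3.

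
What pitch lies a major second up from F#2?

G#2

The second takes the letter from F up to G.
Moving 2 semitones up from F#2 (the size of a major second) reaches G#2.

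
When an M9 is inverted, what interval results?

First reduce the compound major ninth to its simple form, a major second.
The rule of nine gives the new number: 9 − 2 = 7, so a second becomes a seventh.
The quality also flips — major becomes minor — giving a minor seventh.

minor seventh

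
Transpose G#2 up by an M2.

Two letter names up from G: A.
Moving 2 semitones up from G#2 (the size of a major second) reaches A#2.

A#2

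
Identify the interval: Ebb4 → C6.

augmented thirteenth

E to C spans six letter names (E-F-G-A-B-C), plus an octave: a thirteenth.
A major thirteenth would be 21 semitones; Ebb4 to C6 is 22, one semitone wider, so the interval is augmented.
(Equivalently, a compound augmented sixth: an augmented sixth plus an octave.)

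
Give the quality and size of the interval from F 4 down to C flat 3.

A11

Descending from F4 to Cb3 is the same interval as ascending Cb3 to F4.
C to F spans four letter names (C-D-E-F), plus an octave, so the interval is some kind of eleventh.
A perfect eleventh would be 17 semitones; Cb3 to F4 is 18, one semitone wider, so the interval is augmented.
(Equivalently, a compound augmented fourth: an augmented fourth plus an octave.)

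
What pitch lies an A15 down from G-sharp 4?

A fifteenth keeps the letter name G, two octaves down from G.
An augmented fifteenth is 25 semitones; 25 semitones down from G#4 gives G2.

G 2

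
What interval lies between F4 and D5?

major sixth

F to D spans six letter names (F-G-A-B-C-D) — that makes it a sixth of some quality.
F4 to D5 is 9 semitones, matching the major sixth exactly, so the quality is major.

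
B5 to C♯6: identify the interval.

M2

B to C spans two letter names (B-C) — that makes it a second of some quality.
B5 to C#6 is 2 semitones, matching the major second exactly, so the quality is major.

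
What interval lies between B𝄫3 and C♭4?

B to C spans two letter names (B-C), so the interval is some kind of second.
The major second spans 2 semitones, and Bbb3 to Cb4 is exactly 2 semitones — so this is a major second.

M2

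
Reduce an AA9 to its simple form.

Take out an octave (7 from the number): 9 − 7 = 2.
That makes a doubly augmented ninth a compound doubly augmented second — an octave plus a doubly augmented second.

doubly augmented second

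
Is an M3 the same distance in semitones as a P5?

No

A major third is 4 semitones but a perfect fifth is 7 semitones — different sizes.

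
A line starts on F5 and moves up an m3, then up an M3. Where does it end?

C6

Up a minor third from F5: Ab5 (3 semitones up).
Up a major third from Ab5: C6 (4 semitones up).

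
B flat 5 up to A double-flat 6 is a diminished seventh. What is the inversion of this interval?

augmented 2nd

The rule of nine gives the new number: 9 − 7 = 2, so a seventh becomes a second.
And diminished becomes augmented under inversion, so we get an augmented second.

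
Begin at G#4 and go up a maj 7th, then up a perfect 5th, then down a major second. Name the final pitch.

B#5

A major seventh up from G#4 is F##5.
A perfect fifth up from F##5 is C##6.
C##6 down a major second → B#5 (2 semitones).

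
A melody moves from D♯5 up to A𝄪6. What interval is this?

augmented twelfth

D to A spans five letter names (D-E-F-G-A), plus an octave — that makes it a twelfth of some quality.
D#5 to A##6 spans 20 semitones — one semitone wider than the perfect twelfth (19) — giving an augmented twelfth.
(Equivalently, a compound augmented fifth: an augmented fifth plus an octave.)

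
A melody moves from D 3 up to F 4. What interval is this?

D to F spans three letter names (D-E-F), plus an octave — that makes it a tenth of some quality.
A major tenth would be 16 semitones, but D3 to F4 is 15 — one semitone narrower, making it a minor tenth.
(Equivalently, a compound minor third: a minor third plus an octave.)

minor tenth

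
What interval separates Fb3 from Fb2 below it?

P8

Descending from Fb3 to Fb2 is the same interval as ascending Fb2 to Fb3.
F to F is the same letter name, plus an octave — that makes it an octave of some quality.
The perfect octave spans 12 semitones, and Fb2 to Fb3 is exactly 12 semitones — so this is a perfect octave.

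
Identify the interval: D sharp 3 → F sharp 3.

minor third

D to F spans three letter names (D-E-F) — that makes it a third of some quality.
At 3 semitones, D#3→F#3 falls one short of a major third: minor.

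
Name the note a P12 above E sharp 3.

Counting five letter names plus an octave up from E lands on B.
Moving 19 semitones up from E#3 (the size of a perfect twelfth) reaches B#4.

B sharp 4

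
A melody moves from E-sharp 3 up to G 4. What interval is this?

E to G spans three letter names (E-F-G), plus an octave: a tenth.
A major tenth would be 16 semitones; E#3 to G4 is 14, two semitones narrower, so the interval is diminished.
(Equivalently, a compound diminished third: a diminished third plus an octave.)

diminished 10th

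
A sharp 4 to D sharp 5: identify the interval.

perfect fourth

A to D spans four letter names (A-B-C-D), so the interval is some kind of fourth.
Counting semitones, A#4→D#5 is 5, which is the perfect fourth.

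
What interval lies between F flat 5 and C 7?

A12

F to C spans five letter names (F-G-A-B-C), plus an octave, so the interval is some kind of twelfth.
Fb5 to C7 spans 20 semitones — one semitone wider than the perfect twelfth (19) — giving an augmented twelfth.
(Equivalently, a compound augmented fifth: an augmented fifth plus an octave.)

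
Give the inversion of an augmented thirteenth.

First reduce the compound augmented thirteenth to its simple form, an augmented sixth.
The rule of nine gives the new number: 9 − 6 = 3, so a sixth becomes a third.
The quality also flips — augmented becomes diminished — giving a diminished third.

diminished 3rd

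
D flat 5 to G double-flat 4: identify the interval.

augmented fifth

Descending from Db5 to Gbb4 is the same interval as ascending Gbb4 to Db5.
G to D spans five letter names (G-A-B-C-D), so the interval is some kind of fifth.
The perfect fifth is 7 semitones; here we have 8, one semitone wider: augmented.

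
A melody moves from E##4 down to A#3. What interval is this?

A5

Descending from E##4 to A#3 is the same interval as ascending A#3 to E##4.
A to E spans five letter names (A-B-C-D-E): a fifth.
A#3 to E##4 spans 8 semitones — one semitone wider than the perfect fifth (7) — giving an augmented fifth.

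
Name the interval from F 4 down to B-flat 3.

Descending from F4 to Bb3 is the same interval as ascending Bb3 to F4.
B to F spans five letter names (B-C-D-E-F): a fifth.
Bb3 to F4 is 7 semitones, matching the perfect fifth exactly, so the quality is perfect.

perfect fifth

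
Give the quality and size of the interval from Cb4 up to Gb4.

perfect fifth

C to G spans five letter names (C-D-E-F-G) — that makes it a fifth of some quality.
Cb4 to Gb4 is 7 semitones, matching the perfect fifth exactly, so the quality is perfect.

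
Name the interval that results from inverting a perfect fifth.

perfect fourth

Interval numbers invert to sum to nine: 5 + 4 = 9, so a fifth inverts to a fourth.
Quality inverts too: perfect stays perfect. That makes the inversion a perfect fourth.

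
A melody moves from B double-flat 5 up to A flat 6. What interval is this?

M7

B to A spans seven letter names (B-C-D-E-F-G-A) — that makes it a seventh of some quality.
The major seventh spans 11 semitones, and Bbb5 to Ab6 is exactly 11 semitones — so this is a major seventh.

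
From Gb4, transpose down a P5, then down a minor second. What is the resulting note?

A perfect fifth down from Gb4 is Cb4.
Down a minor second from Cb4: Bb3 (1 semitone down).

Bb3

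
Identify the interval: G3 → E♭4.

G to E spans six letter names (G-A-B-C-D-E) — that makes it a sixth of some quality.
At 8 semitones, G3→Eb4 falls one short of a major sixth: minor.

m6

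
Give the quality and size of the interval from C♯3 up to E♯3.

C to E spans three letter names (C-D-E), so the interval is some kind of third.
Counting semitones, C#3→E#3 is 4, which is the major third.

major third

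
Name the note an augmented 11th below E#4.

B2

Counting four letter names plus an octave down from E lands on B.
An augmented eleventh spans 18 semitones, so from E#4 the target pitch is B2.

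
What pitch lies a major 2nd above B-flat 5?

Two letter names up from B: C.
Moving 2 semitones up from Bb5 (the size of a major second) reaches C6.

C 6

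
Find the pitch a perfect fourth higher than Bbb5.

Ebb6

The fourth takes the letter from B up to E.
A perfect fourth spans 5 semitones, so from Bbb5 the target pitch is Ebb6.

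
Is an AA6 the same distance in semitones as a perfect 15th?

11 semitones (doubly augmented sixth) vs 24 semitones (perfect fifteenth): not equal.

No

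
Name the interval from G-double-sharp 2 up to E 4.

G to E spans six letter names (G-A-B-C-D-E), plus an octave, so the interval is some kind of thirteenth.
The major thirteenth is 21 semitones; here we have 19, two semitones narrower: diminished.
(Equivalently, a compound diminished sixth: a diminished sixth plus an octave.)

d13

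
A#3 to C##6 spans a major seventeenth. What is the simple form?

M3

Subtracting seven from the interval number removes an octave: 17 − 14 = 3.
Quality carries through unchanged, so the simple form is a major third.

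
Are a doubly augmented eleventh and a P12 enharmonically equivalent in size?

A doubly augmented eleventh spans 19 semitones, and a perfect twelfth also spans 19 semitones — they're enharmonic.

Yes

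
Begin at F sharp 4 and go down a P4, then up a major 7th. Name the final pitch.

B sharp 4

F#4 down a perfect fourth → C#4 (5 semitones).
A major seventh up from C#4 is B#4.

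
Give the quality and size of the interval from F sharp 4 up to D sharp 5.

F to D spans six letter names (F-G-A-B-C-D) — that makes it a sixth of some quality.
Counting semitones, F#4→D#5 is 9, which is the major sixth.

major sixth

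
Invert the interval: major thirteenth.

First reduce the compound major thirteenth to its simple form, a major sixth.
The rule of nine gives the new number: 9 − 6 = 3, so a sixth becomes a third.
And major becomes minor under inversion, so we get a minor third.

m3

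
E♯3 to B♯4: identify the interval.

perfect 12th

E to B spans five letter names (E-F-G-A-B), plus an octave, so the interval is some kind of twelfth.
E#3 to B#4 is 19 semitones, matching the perfect twelfth exactly, so the quality is perfect.
(Equivalently, a compound perfect fifth: a perfect fifth plus an octave.)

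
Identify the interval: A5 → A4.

Descending from A5 to A4 is the same interval as ascending A4 to A5.
A to A is the same letter name, plus an octave — that makes it an octave of some quality.
A4 to A5 is 12 semitones, matching the perfect octave exactly, so the quality is perfect.

perfect octave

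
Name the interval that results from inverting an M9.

First reduce the compound major ninth to its simple form, a major second.
The rule of nine gives the new number: 9 − 2 = 7, so a second becomes a seventh.
The quality also flips — major becomes minor — giving a minor seventh.

m7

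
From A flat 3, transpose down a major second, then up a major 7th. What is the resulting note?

F 4

Ab3 down a major second → Gb3 (2 semitones).
Gb3 up a major seventh → F4 (11 semitones).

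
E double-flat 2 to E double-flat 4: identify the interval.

E to E is the same letter name, plus 2 octaves, so the interval is some kind of fifteenth.
Ebb2 to Ebb4 is 24 semitones, matching the perfect fifteenth exactly, so the quality is perfect.
(Equivalently, a compound perfect octave: a perfect octave plus an octave.)

perfect fifteenth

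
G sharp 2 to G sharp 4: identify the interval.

G to G is the same letter name, plus 2 octaves, so the interval is some kind of fifteenth.
The perfect fifteenth spans 24 semitones, and G#2 to G#4 is exactly 24 semitones — so this is a perfect fifteenth.
(Equivalently, a compound perfect octave: a perfect octave plus an octave.)

perfect fifteenth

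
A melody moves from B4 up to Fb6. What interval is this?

dd12

B to F spans five letter names (B-C-D-E-F), plus an octave: a twelfth.
A perfect twelfth would be 19 semitones; B4 to Fb6 is 17, two semitones narrower, so the interval is doubly diminished.
(Equivalently, a compound doubly diminished fifth: a doubly diminished fifth plus an octave.)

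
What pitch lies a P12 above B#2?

The twelfth's letter: B up five letter names plus an octave → F.
A perfect twelfth is 19 semitones; 19 semitones up from B#2 gives F##4.

F##4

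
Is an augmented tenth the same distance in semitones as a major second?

No

An augmented tenth spans 17 semitones; a major second spans 2 semitones. They differ by 15.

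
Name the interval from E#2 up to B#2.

perfect 5th

E to B spans five letter names (E-F-G-A-B): a fifth.
Counting semitones, E#2→B#2 is 7, which is the perfect fifth.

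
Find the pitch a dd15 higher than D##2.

D4

The letter stays D (same as the start), shifted two octaves up.
A doubly diminished fifteenth spans 22 semitones, so from D##2 the target pitch is D4.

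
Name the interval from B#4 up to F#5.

diminished fifth

B to F spans five letter names (B-C-D-E-F): a fifth.
The perfect fifth is 7 semitones; here we have 6, one semitone narrower: diminished.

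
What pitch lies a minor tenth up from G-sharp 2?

Counting three letter names plus an octave up from G lands on B.
Moving 15 semitones up from G#2 (the size of a minor tenth) reaches B3.

B 3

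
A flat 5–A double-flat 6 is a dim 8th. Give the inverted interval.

Inverted interval numbers add to nine, so an octave pairs with a unison (8 + 1 = 9).
Quality inverts too: diminished becomes augmented. That makes the inversion an augmented unison.

A1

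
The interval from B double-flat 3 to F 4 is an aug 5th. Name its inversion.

d4

Inverted interval numbers add to nine, so a fifth pairs with a fourth (5 + 4 = 9).
Quality inverts too: augmented becomes diminished. That makes the inversion a diminished fourth.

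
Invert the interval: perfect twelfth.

perfect 4th

First reduce the compound perfect twelfth to its simple form, a perfect fifth.
The rule of nine gives the new number: 9 − 5 = 4, so a fifth becomes a fourth.
The quality also flips — perfect stays perfect — giving a perfect fourth.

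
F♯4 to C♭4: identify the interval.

doubly augmented 4th

Descending from F#4 to Cb4 is the same interval as ascending Cb4 to F#4.
C to F spans four letter names (C-D-E-F) — that makes it a fourth of some quality.
Cb4 to F#4 spans 7 semitones — two semitones wider than the perfect fourth (5) — giving a doubly augmented fourth.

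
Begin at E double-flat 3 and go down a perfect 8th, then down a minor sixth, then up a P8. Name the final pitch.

G flat 2

Down a perfect octave from Ebb3: Ebb2 (12 semitones down).
Down a minor sixth from Ebb2: Gb1 (8 semitones down).
Up a perfect octave from Gb1: Gb2 (12 semitones up).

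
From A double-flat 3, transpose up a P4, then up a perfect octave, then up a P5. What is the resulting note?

A perfect fourth up from Abb3 is Dbb4.
Dbb4 up a perfect octave → Dbb5 (12 semitones).
Dbb5 up a perfect fifth → Abb5 (7 semitones).

A double-flat 5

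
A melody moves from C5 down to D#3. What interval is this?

Descending from C5 to D#3 is the same interval as ascending D#3 to C5.
D to C spans seven letter names (D-E-F-G-A-B-C), plus an octave, so the interval is some kind of fourteenth.
The major fourteenth is 23 semitones; here we have 21, two semitones narrower: diminished.
(Equivalently, a compound diminished seventh: a diminished seventh plus an octave.)

diminished 14th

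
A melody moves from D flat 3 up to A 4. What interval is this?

augmented twelfth

D to A spans five letter names (D-E-F-G-A), plus an octave — that makes it a twelfth of some quality.
The perfect twelfth is 19 semitones; here we have 20, one semitone wider: augmented.
(Equivalently, a compound augmented fifth: an augmented fifth plus an octave.)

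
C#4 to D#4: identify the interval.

C to D spans two letter names (C-D): a second.
Counting semitones, C#4→D#4 is 2, which is the major second.

major second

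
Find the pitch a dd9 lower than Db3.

The ninth's letter: D down two letter names plus an octave → C.
A doubly diminished ninth spans 11 semitones, so from Db3 the target pitch is C##2.

C##2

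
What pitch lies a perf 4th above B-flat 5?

The fourth takes the letter from B up to E.
A perfect fourth spans 5 semitones, so from Bb5 the target pitch is Eb6.

E-flat 6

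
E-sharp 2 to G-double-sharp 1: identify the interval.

Descending from E#2 to G##1 is the same interval as ascending G##1 to E#2.
G to E spans six letter names (G-A-B-C-D-E): a sixth.
G##1 to E#2 is 8 semitones, a half step short of the major sixth (9), so this is minor.

minor sixth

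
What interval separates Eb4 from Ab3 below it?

perfect 5th

Descending from Eb4 to Ab3 is the same interval as ascending Ab3 to Eb4.
A to E spans five letter names (A-B-C-D-E) — that makes it a fifth of some quality.
Ab3 to Eb4 is 7 semitones, matching the perfect fifth exactly, so the quality is perfect.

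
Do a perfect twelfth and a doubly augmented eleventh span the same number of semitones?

Yes

A perfect twelfth spans 19 semitones, and a doubly augmented eleventh also spans 19 semitones — they're enharmonic.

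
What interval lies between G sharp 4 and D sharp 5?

G to D spans five letter names (G-A-B-C-D) — that makes it a fifth of some quality.
Counting semitones, G#4→D#5 is 7, which is the perfect fifth.

perfect fifth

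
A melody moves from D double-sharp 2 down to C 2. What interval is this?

doubly augmented 2nd

Descending from D##2 to C2 is the same interval as ascending C2 to D##2.
C to D spans two letter names (C-D), so the interval is some kind of second.
A major second would be 2 semitones; C2 to D##2 is 4, two semitones wider, so the interval is doubly augmented.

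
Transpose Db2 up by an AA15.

D#4

For a fifteenth the letter name doesn't change: still D, two octaves up.
Moving 26 semitones up from Db2 (the size of a doubly augmented fifteenth) reaches D#4.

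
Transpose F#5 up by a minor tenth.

The tenth's letter: F up three letter names plus an octave → A.
A minor tenth spans 15 semitones, so from F#5 the target pitch is A6.

A6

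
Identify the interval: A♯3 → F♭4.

dd6

A to F spans six letter names (A-B-C-D-E-F) — that makes it a sixth of some quality.
A major sixth would be 9 semitones; A#3 to Fb4 is 6, three semitones narrower, so the interval is doubly diminished.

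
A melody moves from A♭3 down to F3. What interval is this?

Descending from Ab3 to F3 is the same interval as ascending F3 to Ab3.
F to A spans three letter names (F-G-A): a third.
F3 to Ab3 is 3 semitones, a half step short of the major third (4), so this is minor.

minor third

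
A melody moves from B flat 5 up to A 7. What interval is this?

B to A spans seven letter names (B-C-D-E-F-G-A), plus an octave — that makes it a fourteenth of some quality.
Counting semitones, Bb5→A7 is 23, which is the major fourteenth.
(Equivalently, a compound major seventh: a major seventh plus an octave.)

major fourteenth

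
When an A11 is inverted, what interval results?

d5

First reduce the compound augmented eleventh to its simple form, an augmented fourth.
Interval numbers invert to sum to nine: 4 + 5 = 9, so a fourth inverts to a fifth.
Quality inverts too: augmented becomes diminished. That makes the inversion a diminished fifth.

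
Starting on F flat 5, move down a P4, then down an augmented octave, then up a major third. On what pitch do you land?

E double-flat 4

A perfect fourth down from Fb5 is Cb5.
Cb5 down an augmented octave → Cbb4 (13 semitones).
A major third up from Cbb4 is Ebb4.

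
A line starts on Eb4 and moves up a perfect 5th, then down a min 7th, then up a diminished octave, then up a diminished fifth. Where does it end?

Up a perfect fifth from Eb4: Bb4 (7 semitones up).
Down a minor seventh from Bb4: C4 (10 semitones down).
C4 up a diminished octave → Cb5 (11 semitones).
Cb5 up a diminished fifth → Gbb5 (6 semitones).

Gbb5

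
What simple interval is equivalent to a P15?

P8

Each octave removed subtracts seven from the number: 15 − 7 = 8.
That makes a perfect fifteenth a compound perfect octave — an octave plus a perfect octave.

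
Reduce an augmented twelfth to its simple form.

augmented 5th

Subtracting seven from the interval number removes an octave: 12 − 7 = 5.
Quality carries through unchanged, so the simple form is an augmented fifth.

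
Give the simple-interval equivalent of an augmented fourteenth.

augmented 7th

Subtracting seven from the interval number removes an octave: 14 − 7 = 7.
Quality carries through unchanged, so the simple form is an augmented seventh.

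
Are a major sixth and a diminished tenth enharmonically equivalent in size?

No

A major sixth is 9 semitones but a diminished tenth is 14 semitones — different sizes.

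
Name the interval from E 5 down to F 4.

Descending from E5 to F4 is the same interval as ascending F4 to E5.
F to E spans seven letter names (F-G-A-B-C-D-E), so the interval is some kind of seventh.
Counting semitones, F4→E5 is 11, which is the major seventh.

major seventh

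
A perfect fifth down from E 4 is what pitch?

Five letter names down from E: A.
A perfect fifth spans 7 semitones, so from E4 the target pitch is A3.

A 3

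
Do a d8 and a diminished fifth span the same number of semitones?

No

A diminished octave spans 11 semitones; a diminished fifth spans 6 semitones. They differ by 5.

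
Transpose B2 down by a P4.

Four letter names down from B: F.
Moving 5 semitones down from B2 (the size of a perfect fourth) reaches F#2.

F#2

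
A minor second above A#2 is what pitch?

B2

The second takes the letter from A up to B.
Moving 1 semitone up from A#2 (the size of a minor second) reaches B2.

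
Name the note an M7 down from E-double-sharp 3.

F-double-sharp 2

Counting seven letter names down from E lands on F.
Moving 11 semitones down from E##3 (the size of a major seventh) reaches F##2.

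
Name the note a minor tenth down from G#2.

Three letters down from G (plus an octave) reaches E.
A minor tenth is 15 semitones; 15 semitones down from G#2 gives E#1.

E#1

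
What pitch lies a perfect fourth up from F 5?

B-flat 5

The fourth takes the letter from F up to B.
A perfect fourth spans 5 semitones, so from F5 the target pitch is Bb5.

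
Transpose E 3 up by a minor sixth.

The sixth takes the letter from E up to C.
A minor sixth spans 8 semitones, so from E3 the target pitch is C4.

C 4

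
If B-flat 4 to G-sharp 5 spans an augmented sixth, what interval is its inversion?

Interval numbers invert to sum to nine: 6 + 3 = 9, so a sixth inverts to a third.
Quality inverts too: augmented becomes diminished. That makes the inversion a diminished third.

diminished 3rd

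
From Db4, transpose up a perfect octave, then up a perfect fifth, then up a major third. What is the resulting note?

A perfect octave up from Db4 is Db5.
Db5 up a perfect fifth → Ab5 (7 semitones).
Up a major third from Ab5: C6 (4 semitones up).

C6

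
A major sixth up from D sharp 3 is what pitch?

B sharp 3

Counting six letter names up from D lands on B.
A major sixth spans 9 semitones, so from D#3 the target pitch is B#3.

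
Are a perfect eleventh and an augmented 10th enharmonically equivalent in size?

Both span 17 semitones: a perfect eleventh and an augmented tenth are the same chromatic distance.

Yes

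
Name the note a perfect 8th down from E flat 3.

E flat 2

The letter stays E (same as the start), shifted an octave down.
Moving 12 semitones down from Eb3 (the size of a perfect octave) reaches Eb2.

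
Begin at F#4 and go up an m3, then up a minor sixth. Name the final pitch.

Up a minor third from F#4: A4 (3 semitones up).
Up a minor sixth from A4: F5 (8 semitones up).

F5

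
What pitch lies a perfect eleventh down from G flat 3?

Counting four letter names plus an octave down from G lands on D.
A perfect eleventh is 17 semitones; 17 semitones down from Gb3 gives Db2.

D flat 2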